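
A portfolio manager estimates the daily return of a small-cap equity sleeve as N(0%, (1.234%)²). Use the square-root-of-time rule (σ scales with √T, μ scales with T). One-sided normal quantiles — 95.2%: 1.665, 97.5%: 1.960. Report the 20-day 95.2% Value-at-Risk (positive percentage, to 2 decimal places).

σ_{20d} = 1.234% × √20 = 5.519%.
VaR = 1.665 × 5.519% = 9.189%.

9.19%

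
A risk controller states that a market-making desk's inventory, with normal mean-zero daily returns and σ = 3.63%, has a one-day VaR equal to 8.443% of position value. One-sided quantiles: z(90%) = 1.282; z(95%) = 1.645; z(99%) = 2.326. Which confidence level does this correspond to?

Implied z = VaR/σ = 8.443 / 3.63 = 2.326.
This matches z(99%) = 2.326.

99%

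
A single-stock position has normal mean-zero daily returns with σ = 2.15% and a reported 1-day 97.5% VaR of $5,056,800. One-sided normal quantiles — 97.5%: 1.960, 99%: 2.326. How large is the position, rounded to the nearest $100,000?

VaR as a fraction of value: z·σ = 1.960 × 2.15% = 4.214%.
Position = $5,056,800 / 0.04214 = $120,000,000.

$120,000,000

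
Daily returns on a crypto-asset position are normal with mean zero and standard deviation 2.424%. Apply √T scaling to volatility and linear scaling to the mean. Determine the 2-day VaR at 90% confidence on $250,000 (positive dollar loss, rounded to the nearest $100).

$11,000

At 90%, z = 1.282.
σ_{2d} = 2.424% × √2 = 3.428%.
VaR = 1.282 × 3.428% = 4.395%.
On $250,000: 0.04395 × $250,000 = $10,987.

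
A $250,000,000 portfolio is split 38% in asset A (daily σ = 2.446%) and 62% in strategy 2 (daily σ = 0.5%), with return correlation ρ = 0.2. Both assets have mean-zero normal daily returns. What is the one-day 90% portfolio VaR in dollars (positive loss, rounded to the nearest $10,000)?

σ_p² = 0.38²·2.446² + 0.62²·0.5² + 2·0.2·0.38·0.62·2.446·0.5 = 1.0753 (%²).
σ_p = √1.0753 = 1.037%.
At 90%, z = 1.282.
VaR = 1.282 × 1.037% = 1.329%; on $250,000,000 that is $3,322,500.

$3,320,000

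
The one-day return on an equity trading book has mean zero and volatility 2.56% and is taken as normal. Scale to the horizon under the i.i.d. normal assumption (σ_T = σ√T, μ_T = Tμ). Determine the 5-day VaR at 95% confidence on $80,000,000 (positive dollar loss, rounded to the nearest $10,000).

$7,530,000

At 95%, z = 1.645.
σ_{5d} = 2.56% × √5 = 5.724%.
VaR = 1.645 × 5.724% = 9.416%.
On $80,000,000: 0.09416 × $80,000,000 = $7,532,800.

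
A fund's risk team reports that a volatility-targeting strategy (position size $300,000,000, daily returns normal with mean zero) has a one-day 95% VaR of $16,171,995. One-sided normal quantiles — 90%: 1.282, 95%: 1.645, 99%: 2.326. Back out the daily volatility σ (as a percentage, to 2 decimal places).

VaR as a fraction: $16,171,995 / $300,000,000 = 5.391%.
σ = VaR / z = 5.391% / 1.645 = 3.277%.

3.28%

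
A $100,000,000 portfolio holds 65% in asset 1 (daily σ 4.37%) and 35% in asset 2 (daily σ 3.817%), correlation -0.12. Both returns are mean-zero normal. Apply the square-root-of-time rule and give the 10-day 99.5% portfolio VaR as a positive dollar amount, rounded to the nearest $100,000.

σ_p = √(0.65²·4.37² + 0.35²·3.817² + 2·-0.12·0.65·0.35·4.37·3.817) = 2.990%.
σ_{10d} = 2.990% × √10 = 9.455%.
z(99.5%) = 2.576.
VaR = 2.576 × 9.455% = 24.356%; on $100,000,000 that is $24,356,000.

$24,400,000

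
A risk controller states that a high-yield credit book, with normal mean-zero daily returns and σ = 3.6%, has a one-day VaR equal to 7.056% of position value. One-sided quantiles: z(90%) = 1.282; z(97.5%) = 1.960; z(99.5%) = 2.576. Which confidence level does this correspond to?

Implied z = VaR/σ = 7.056 / 3.6 = 1.960.
This matches z(97.5%) = 1.960.

97.5%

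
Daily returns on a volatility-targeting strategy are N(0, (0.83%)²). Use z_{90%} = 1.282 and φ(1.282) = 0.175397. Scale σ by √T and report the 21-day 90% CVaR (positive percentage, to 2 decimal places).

6.67%

σ_{21d} = 0.83% × √21 = 3.804%.
ES multiplier = φ(z)/(1−α) = 0.175397/0.1 = 1.754.
ES = 3.804% × 1.754 = 6.672%.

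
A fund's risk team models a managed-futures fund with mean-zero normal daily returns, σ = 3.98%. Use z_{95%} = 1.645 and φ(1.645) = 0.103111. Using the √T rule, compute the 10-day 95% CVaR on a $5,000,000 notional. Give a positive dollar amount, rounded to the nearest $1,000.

$1,298,000

σ_{10d} = 3.98% × √10 = 12.586%.
ES multiplier = φ(z)/(1−α) = 0.103111/0.05 = 2.062.
ES = 12.586% × 2.062 = 25.952%; on $5,000,000: $1,297,600.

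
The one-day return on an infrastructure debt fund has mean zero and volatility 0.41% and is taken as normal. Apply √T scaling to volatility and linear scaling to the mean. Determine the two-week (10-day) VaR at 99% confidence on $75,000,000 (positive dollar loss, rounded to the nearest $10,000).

At 99%, z = 2.326.
σ_{10d} = 0.41% × √10 = 1.297%.
VaR = 2.326 × 1.297% = 3.017%.
On $75,000,000: 0.03017 × $75,000,000 = $2,262,750.

$2,260,000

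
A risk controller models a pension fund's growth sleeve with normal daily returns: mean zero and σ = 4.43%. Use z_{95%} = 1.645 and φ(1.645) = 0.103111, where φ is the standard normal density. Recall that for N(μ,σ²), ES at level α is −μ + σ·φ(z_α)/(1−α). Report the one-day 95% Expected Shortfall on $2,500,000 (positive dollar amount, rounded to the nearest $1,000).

$228,000

Tail multiplier: φ(z)/(1−α) = 0.103111 / 0.05 = 2.062.
ES = 4.43% × 2.062 = 9.135%.
On $2,500,000: 0.09135 × $2,500,000 = $228,375.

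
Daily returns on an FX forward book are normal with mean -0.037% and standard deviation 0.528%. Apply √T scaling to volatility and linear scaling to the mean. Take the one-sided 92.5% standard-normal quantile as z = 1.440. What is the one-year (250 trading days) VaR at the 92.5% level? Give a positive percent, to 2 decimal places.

21.27%

σ_{250d} = 0.528% × √250 = 8.348%; μ_{250d} = 250 × -0.037% = -9.250%.
VaR = −(-9.250%) + 1.440 × 8.348% = 21.271%.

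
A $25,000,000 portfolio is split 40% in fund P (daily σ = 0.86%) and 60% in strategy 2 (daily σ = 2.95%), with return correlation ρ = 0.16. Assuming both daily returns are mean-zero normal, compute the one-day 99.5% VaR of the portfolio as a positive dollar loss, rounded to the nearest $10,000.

$1,200,000

σ_p² = 0.4²·0.86² + 0.6²·2.95² + 2·0.16·0.4·0.6·0.86·2.95 = 3.4461 (%²).
σ_p = √3.4461 = 1.856%.
At 99.5%, z = 2.576.
VaR = 2.576 × 1.856% = 4.781%; on $25,000,000 that is $1,195,250.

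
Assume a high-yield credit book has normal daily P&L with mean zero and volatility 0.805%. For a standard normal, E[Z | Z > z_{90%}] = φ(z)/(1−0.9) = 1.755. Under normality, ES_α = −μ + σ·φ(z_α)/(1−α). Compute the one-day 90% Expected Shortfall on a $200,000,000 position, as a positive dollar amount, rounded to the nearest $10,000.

ES = 0.805% × 1.755 = 1.413%.
On $200,000,000: 0.01413 × $200,000,000 = $2,826,000.

$2,830,000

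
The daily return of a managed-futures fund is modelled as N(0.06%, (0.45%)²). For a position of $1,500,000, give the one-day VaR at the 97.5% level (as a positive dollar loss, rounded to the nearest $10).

At 97.5% one-sided, z = 1.960.
VaR = −μ + z·σ = −(0.06%) + 1.960 × 0.45% = 0.822%.
On $1,500,000: 0.00822 × $1,500,000 = $12,330.

$12,330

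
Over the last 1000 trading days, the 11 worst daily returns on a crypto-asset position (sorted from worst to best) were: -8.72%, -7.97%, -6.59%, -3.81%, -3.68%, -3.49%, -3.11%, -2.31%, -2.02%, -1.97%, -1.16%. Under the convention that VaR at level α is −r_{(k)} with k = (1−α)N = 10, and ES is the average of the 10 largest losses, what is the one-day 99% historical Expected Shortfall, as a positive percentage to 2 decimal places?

The 10 worst returns sum to -43.67%.
ES = −(-43.67%) / 10 = 4.367% ≈ 4.37%.

4.37%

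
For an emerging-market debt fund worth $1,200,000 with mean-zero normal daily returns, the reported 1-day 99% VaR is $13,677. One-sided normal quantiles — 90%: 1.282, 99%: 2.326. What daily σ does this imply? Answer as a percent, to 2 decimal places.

0.49%

VaR as a fraction: $13,677 / $1,200,000 = 1.140%.
σ = VaR / z = 1.140% / 2.326 = 0.490%.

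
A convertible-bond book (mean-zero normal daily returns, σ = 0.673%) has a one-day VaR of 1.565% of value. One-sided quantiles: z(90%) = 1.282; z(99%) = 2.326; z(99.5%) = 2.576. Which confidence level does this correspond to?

99%

Implied z = VaR/σ = 1.565 / 0.673 = 2.325.
This matches z(99%) = 2.326.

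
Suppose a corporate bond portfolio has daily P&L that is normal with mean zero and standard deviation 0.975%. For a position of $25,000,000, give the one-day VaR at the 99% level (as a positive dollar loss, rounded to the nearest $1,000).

$567,000

At 99% one-sided, z = 2.326.
VaR = z·σ = 2.326 × 0.975% = 2.268%.
On $25,000,000: 0.02268 × $25,000,000 = $567,000.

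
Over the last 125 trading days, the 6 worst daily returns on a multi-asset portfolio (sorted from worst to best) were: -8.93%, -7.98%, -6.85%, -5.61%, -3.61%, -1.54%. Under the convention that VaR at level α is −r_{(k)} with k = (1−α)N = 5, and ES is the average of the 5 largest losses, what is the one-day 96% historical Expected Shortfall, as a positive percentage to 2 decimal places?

The 5 worst returns sum to -32.98%.
ES = −(-32.98%) / 5 = 6.596% ≈ 6.60%.

6.60%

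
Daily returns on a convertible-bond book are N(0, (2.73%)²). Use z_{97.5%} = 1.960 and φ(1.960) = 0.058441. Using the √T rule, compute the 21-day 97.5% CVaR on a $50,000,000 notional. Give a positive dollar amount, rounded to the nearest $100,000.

$14,600,000

σ_{21d} = 2.73% × √21 = 12.510%.
ES multiplier = φ(z)/(1−α) = 0.058441/0.025 = 2.338.
ES = 12.510% × 2.338 = 29.248%; on $50,000,000: $14,624,000.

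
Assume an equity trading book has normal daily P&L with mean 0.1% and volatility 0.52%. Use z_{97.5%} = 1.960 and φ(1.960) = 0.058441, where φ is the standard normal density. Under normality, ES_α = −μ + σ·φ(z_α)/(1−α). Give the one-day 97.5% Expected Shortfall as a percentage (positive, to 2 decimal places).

1.12%

Tail multiplier: φ(z)/(1−α) = 0.058441 / 0.025 = 2.338.
ES = −(0.1%) + 0.52% × 2.338 = 1.116%.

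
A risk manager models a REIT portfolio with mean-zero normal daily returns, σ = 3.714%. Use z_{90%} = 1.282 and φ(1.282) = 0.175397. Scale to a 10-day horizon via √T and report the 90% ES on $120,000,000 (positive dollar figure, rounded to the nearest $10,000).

$24,720,000

σ_{10d} = 3.714% × √10 = 11.745%.
ES multiplier = φ(z)/(1−α) = 0.175397/0.1 = 1.754.
ES = 11.745% × 1.754 = 20.601%; on $120,000,000: $24,721,200.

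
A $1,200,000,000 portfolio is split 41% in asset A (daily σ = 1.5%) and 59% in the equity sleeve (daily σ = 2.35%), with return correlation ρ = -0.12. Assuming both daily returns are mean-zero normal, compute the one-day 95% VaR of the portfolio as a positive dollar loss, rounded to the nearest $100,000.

$28,600,000

σ_p² = 0.41²·1.5² + 0.59²·2.35² + 2·-0.12·0.41·0.59·1.5·2.35 = 2.0960 (%²).
σ_p = √2.0960 = 1.448%.
At 95%, z = 1.645.
VaR = 1.645 × 1.448% = 2.382%; on $1,200,000,000 that is $28,584,000.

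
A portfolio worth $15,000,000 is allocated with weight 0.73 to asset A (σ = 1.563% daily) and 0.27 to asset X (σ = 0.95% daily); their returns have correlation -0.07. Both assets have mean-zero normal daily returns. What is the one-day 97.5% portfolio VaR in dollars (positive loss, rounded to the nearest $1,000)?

σ_p² = 0.73²·1.563² + 0.27²·0.95² + 2·-0.07·0.73·0.27·1.563·0.95 = 1.3267 (%²).
σ_p = √1.3267 = 1.152%.
At 97.5%, z = 1.960.
VaR = 1.960 × 1.152% = 2.258%; on $15,000,000 that is $338,700.

$339,000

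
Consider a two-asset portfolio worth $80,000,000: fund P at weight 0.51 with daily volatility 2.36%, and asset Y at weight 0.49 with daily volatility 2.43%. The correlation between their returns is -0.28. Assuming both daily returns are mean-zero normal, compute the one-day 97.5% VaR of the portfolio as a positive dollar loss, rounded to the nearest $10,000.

σ_p² = 0.51²·2.36² + 0.49²·2.43² + 2·-0.28·0.51·0.49·2.36·2.43 = 2.0639 (%²).
σ_p = √2.0639 = 1.437%.
At 97.5%, z = 1.960.
VaR = 1.960 × 1.437% = 2.817%; on $80,000,000 that is $2,253,600.

$2,250,000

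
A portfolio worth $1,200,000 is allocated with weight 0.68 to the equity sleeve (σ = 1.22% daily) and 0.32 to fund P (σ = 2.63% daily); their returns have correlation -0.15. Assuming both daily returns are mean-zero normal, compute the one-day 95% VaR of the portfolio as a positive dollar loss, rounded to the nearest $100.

$21,500

σ_p² = 0.68²·1.22² + 0.32²·2.63² + 2·-0.15·0.68·0.32·1.22·2.63 = 1.1871 (%²).
σ_p = √1.1871 = 1.090%.
At 95%, z = 1.645.
VaR = 1.645 × 1.090% = 1.793%; on $1,200,000 that is $21,516.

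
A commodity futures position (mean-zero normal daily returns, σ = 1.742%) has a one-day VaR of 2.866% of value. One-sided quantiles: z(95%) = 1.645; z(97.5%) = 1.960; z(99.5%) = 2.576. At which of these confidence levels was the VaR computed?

Implied z = VaR/σ = 2.866 / 1.742 = 1.645.
This matches z(95%) = 1.645.

95%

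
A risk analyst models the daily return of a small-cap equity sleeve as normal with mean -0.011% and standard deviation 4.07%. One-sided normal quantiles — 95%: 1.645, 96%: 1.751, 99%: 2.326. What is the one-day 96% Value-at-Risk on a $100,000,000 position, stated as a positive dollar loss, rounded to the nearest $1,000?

$7,138,000

VaR = −μ + z·σ = −(-0.011%) + 1.751 × 4.07% = 7.138%.
On $100,000,000: 0.07138 × $100,000,000 = $7,138,000.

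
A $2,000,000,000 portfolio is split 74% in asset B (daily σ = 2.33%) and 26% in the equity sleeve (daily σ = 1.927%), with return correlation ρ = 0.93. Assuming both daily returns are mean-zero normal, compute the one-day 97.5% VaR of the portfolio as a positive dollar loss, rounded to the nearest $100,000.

σ_p² = 0.74²·2.33² + 0.26²·1.927² + 2·0.93·0.74·0.26·2.33·1.927 = 4.8307 (%²).
σ_p = √4.8307 = 2.198%.
At 97.5%, z = 1.960.
VaR = 1.960 × 2.198% = 4.308%; on $2,000,000,000 that is $86,160,000.

$86,200,000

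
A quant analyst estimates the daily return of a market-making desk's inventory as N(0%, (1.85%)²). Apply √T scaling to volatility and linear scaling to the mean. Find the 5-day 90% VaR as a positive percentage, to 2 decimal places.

At 90%, z = 1.282.
σ_{5d} = 1.85% × √5 = 4.137%.
VaR = 1.282 × 4.137% = 5.304%.

5.30%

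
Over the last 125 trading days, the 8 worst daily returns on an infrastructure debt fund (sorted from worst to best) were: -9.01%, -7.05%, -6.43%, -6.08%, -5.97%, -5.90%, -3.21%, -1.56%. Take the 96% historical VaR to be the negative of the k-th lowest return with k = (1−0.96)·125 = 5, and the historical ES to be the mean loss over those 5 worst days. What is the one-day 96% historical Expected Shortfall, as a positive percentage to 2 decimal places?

The 5 worst returns sum to -34.54%.
ES = −(-34.54%) / 5 = 6.908% ≈ 6.91%.

6.91%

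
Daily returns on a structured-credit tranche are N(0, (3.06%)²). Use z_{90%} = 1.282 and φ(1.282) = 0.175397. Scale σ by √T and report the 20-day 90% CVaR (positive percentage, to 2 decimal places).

24.00%

σ_{20d} = 3.06% × √20 = 13.685%.
ES multiplier = φ(z)/(1−α) = 0.175397/0.1 = 1.754.
ES = 13.685% × 1.754 = 24.003%.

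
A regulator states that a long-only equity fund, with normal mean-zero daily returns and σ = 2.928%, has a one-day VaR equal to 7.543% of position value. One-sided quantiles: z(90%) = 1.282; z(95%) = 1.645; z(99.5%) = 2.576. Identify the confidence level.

Implied z = VaR/σ = 7.543 / 2.928 = 2.576.
This matches z(99.5%) = 2.576.

99.5%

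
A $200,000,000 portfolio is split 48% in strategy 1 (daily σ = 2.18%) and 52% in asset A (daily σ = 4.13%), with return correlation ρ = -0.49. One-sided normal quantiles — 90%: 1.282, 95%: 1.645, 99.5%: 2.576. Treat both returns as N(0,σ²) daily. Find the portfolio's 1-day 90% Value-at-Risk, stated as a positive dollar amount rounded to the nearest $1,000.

$4,800,000

σ_p² = 0.48²·2.18² + 0.52²·4.13² + 2·-0.49·0.48·0.52·2.18·4.13 = 3.5048 (%²).
σ_p = √3.5048 = 1.872%.
VaR = 1.282 × 1.872% = 2.400%; on $200,000,000 that is $4,800,000.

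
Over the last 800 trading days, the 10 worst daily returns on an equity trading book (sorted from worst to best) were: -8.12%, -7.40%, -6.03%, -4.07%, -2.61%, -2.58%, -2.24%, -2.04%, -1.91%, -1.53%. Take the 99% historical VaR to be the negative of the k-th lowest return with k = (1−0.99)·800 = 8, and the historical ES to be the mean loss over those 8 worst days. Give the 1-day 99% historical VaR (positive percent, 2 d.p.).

2.04%

k = 8; the 8th lowest return is -2.04%, so VaR = 2.04%.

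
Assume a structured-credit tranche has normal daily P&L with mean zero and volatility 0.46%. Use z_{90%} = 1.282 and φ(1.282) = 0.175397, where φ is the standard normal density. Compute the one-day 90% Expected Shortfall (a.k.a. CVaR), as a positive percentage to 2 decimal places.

0.81%

Tail multiplier: φ(z)/(1−α) = 0.175397 / 0.1 = 1.754.
ES = 0.46% × 1.754 = 0.807%.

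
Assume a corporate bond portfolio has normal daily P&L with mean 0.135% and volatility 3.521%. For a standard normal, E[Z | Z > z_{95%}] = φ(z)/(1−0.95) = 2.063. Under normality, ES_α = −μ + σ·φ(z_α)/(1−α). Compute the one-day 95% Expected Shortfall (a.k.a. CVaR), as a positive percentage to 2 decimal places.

7.13%

ES = −(0.135%) + 3.521% × 2.063 = 7.129%.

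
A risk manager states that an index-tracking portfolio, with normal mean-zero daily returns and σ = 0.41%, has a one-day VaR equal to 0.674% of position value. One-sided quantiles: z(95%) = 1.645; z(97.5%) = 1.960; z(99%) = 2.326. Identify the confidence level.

95%

Implied z = VaR/σ = 0.674 / 0.41 = 1.644.
This matches z(95%) = 1.645.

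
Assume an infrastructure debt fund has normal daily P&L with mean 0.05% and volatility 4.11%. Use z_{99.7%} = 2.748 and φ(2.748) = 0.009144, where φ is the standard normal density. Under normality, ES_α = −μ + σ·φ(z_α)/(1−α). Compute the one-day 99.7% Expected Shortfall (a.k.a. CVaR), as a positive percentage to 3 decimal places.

Tail multiplier: φ(z)/(1−α) = 0.009144 / 0.003 = 3.048.
ES = −(0.05%) + 4.11% × 3.048 = 12.477%.

12.477%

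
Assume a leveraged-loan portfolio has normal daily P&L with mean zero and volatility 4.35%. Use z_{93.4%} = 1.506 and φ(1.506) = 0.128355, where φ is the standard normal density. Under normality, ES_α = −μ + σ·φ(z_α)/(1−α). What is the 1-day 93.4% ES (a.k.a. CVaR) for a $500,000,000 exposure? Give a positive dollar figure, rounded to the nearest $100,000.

Tail multiplier: φ(z)/(1−α) = 0.128355 / 0.066 = 1.945.
ES = 4.35% × 1.945 = 8.461%.
On $500,000,000: 0.08461 × $500,000,000 = $42,305,000.

$42,300,000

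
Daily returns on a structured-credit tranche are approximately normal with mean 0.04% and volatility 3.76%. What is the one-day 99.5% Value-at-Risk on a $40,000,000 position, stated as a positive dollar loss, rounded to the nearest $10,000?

At 99.5% one-sided, z = 2.576.
VaR = −μ + z·σ = −(0.04%) + 2.576 × 3.76% = 9.646%.
On $40,000,000: 0.09646 × $40,000,000 = $3,858,400.

$3,860,000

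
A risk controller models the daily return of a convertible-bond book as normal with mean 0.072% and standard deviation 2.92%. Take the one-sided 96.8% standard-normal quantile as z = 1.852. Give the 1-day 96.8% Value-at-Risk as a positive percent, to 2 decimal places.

5.34%

VaR = −μ + z·σ = −(0.072%) + 1.852 × 2.92% = 5.336%.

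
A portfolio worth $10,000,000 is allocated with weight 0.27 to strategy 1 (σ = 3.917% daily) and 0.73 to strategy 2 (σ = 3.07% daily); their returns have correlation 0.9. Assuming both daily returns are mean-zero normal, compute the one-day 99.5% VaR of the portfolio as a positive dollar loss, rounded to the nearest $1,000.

σ_p² = 0.27²·3.917² + 0.73²·3.07² + 2·0.9·0.27·0.73·3.917·3.07 = 10.4073 (%²).
σ_p = √10.4073 = 3.226%.
At 99.5%, z = 2.576.
VaR = 2.576 × 3.226% = 8.310%; on $10,000,000 that is $831,000.

$831,000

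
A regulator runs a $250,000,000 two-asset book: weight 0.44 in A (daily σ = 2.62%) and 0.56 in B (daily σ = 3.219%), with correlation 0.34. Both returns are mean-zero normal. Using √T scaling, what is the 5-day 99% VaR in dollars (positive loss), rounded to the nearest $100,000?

$31,800,000

σ_p = √(0.44²·2.62² + 0.56²·3.219² + 2·0.34·0.44·0.56·2.62·3.219) = 2.448%.
σ_{5d} = 2.448% × √5 = 5.474%.
z(99%) = 2.326.
VaR = 2.326 × 5.474% = 12.733%; on $250,000,000 that is $31,832,500.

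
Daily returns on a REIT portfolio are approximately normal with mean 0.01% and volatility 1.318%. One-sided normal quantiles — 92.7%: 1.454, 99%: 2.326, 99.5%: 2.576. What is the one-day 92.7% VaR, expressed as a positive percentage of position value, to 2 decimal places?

1.91%

VaR = −μ + z·σ = −(0.01%) + 1.454 × 1.318% = 1.906%.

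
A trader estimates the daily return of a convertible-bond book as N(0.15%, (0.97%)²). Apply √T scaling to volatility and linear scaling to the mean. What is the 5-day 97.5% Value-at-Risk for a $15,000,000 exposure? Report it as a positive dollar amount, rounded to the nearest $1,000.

$525,000

At 97.5%, z = 1.960.
σ_{5d} = 0.97% × √5 = 2.169%; μ_{5d} = 5 × 0.15% = 0.750%.
VaR = −(0.750%) + 1.960 × 2.169% = 3.501%.
On $15,000,000: 0.03501 × $15,000,000 = $525,150.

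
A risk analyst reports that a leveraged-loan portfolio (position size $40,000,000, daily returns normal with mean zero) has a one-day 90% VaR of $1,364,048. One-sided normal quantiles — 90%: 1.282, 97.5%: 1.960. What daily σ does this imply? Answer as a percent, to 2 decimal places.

2.66%

VaR as a fraction: $1,364,048 / $40,000,000 = 3.410%.
σ = VaR / z = 3.410% / 1.282 = 2.660%.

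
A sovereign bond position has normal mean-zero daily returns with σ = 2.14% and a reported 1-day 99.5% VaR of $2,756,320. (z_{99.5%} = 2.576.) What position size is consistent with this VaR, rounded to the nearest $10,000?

$50,000,000

VaR as a fraction of value: z·σ = 2.576 × 2.14% = 5.51264%.
Position = $2,756,320 / 0.0551264 = $50,000,000.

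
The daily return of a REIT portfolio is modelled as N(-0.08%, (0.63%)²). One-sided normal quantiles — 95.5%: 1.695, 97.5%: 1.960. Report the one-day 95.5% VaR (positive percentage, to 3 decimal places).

VaR = −μ + z·σ = −(-0.08%) + 1.695 × 0.63% = 1.148%.

1.148%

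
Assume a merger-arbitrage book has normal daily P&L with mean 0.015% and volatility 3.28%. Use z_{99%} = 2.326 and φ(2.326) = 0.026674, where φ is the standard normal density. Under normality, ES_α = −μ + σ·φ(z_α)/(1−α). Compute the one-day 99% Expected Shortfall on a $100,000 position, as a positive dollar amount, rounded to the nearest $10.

$8,730

Tail multiplier: φ(z)/(1−α) = 0.026674 / 0.01 = 2.667.
ES = −(0.015%) + 3.28% × 2.667 = 8.733%.
On $100,000: 0.08733 × $100,000 = $8,733.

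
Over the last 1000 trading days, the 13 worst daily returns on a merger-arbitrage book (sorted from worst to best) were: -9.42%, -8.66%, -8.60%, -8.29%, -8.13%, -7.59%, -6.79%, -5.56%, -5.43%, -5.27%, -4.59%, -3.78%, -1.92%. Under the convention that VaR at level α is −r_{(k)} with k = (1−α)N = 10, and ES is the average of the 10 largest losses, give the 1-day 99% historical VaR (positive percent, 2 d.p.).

k = 10; the 10th lowest return is -5.27%, so VaR = 5.27%.

5.27%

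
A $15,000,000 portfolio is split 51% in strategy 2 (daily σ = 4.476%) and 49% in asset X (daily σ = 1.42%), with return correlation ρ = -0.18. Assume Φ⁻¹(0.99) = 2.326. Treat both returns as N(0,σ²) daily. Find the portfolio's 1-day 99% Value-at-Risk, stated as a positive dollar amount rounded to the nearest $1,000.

$790,000

σ_p² = 0.51²·4.476² + 0.49²·1.42² + 2·-0.18·0.51·0.49·4.476·1.42 = 5.1233 (%²).
σ_p = √5.1233 = 2.263%.
VaR = 2.326 × 2.263% = 5.264%; on $15,000,000 that is $789,600.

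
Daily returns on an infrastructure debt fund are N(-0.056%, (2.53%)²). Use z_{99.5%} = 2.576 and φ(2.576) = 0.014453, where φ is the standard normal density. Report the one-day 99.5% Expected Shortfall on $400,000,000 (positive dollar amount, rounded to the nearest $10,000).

Tail multiplier: φ(z)/(1−α) = 0.014453 / 0.005 = 2.891.
ES = −(-0.056%) + 2.53% × 2.891 = 7.370%.
On $400,000,000: 0.07370 × $400,000,000 = $29,480,000.

$29,480,000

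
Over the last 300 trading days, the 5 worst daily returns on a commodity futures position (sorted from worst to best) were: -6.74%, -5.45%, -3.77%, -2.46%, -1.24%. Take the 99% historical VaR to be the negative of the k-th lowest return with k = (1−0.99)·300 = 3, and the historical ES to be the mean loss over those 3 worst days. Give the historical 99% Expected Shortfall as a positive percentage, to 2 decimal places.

5.32%

The 3 worst returns sum to -15.96%.
ES = −(-15.96%) / 3 = 5.32%.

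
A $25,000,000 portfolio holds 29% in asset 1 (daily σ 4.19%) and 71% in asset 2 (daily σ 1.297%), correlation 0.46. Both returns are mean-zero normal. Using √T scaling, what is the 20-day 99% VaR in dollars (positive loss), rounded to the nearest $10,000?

σ_p = √(0.29²·4.19² + 0.71²·1.297² + 2·0.46·0.29·0.71·4.19·1.297) = 1.831%.
σ_{20d} = 1.831% × √20 = 8.188%.
z(99%) = 2.326.
VaR = 2.326 × 8.188% = 19.045%; on $25,000,000 that is $4,761,250.

$4,760,000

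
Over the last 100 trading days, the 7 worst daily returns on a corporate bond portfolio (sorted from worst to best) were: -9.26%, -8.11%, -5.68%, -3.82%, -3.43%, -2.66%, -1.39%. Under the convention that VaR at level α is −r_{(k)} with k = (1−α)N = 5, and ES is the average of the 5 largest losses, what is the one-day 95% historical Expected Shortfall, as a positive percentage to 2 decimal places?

The 5 worst returns sum to -30.30%.
ES = −(-30.30%) / 5 = 6.06%.

6.06%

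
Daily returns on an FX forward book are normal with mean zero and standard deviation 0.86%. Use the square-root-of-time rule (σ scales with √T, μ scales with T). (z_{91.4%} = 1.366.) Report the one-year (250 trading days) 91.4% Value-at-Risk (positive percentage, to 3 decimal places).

18.575%

σ_{250d} = 0.86% × √250 = 13.598%.
VaR = 1.366 × 13.598% = 18.575%.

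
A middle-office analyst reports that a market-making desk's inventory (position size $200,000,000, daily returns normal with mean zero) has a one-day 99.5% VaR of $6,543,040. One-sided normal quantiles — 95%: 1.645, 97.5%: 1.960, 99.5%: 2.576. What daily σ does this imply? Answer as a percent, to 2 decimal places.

VaR as a fraction: $6,543,040 / $200,000,000 = 3.272%.
σ = VaR / z = 3.272% / 2.576 = 1.270%.

1.27%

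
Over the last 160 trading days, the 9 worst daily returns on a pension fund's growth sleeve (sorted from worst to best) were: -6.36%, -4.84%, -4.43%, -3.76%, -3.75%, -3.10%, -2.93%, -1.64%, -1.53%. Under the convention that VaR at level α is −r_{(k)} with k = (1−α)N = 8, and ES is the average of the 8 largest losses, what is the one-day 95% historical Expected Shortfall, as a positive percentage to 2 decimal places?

3.85%

The 8 worst returns sum to -30.81%.
ES = −(-30.81%) / 8 = 3.85125% ≈ 3.85%.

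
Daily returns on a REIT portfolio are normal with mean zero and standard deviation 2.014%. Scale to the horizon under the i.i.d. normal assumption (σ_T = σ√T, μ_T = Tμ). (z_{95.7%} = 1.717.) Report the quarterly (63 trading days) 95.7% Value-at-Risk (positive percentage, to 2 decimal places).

σ_{63d} = 2.014% × √63 = 15.986%.
VaR = 1.717 × 15.986% = 27.448%.

27.45%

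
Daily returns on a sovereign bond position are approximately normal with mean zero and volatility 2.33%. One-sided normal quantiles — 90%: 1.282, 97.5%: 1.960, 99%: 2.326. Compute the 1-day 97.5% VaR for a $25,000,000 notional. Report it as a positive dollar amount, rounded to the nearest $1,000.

$1,142,000

VaR = z·σ = 1.960 × 2.33% = 4.567%.
On $25,000,000: 0.04567 × $25,000,000 = $1,141,750.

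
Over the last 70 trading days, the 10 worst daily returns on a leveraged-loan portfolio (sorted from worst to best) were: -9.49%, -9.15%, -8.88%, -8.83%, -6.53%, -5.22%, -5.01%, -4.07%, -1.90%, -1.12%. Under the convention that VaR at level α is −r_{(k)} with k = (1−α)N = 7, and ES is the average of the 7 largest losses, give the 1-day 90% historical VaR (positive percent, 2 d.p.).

k = 7; the 7th lowest return is -5.01%, so VaR = 5.01%.

5.01%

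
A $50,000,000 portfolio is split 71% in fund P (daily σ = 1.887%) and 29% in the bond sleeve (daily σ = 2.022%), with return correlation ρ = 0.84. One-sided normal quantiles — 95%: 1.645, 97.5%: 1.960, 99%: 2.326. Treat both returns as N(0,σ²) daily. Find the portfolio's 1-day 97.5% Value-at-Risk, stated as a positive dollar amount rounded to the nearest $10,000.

σ_p² = 0.71²·1.887² + 0.29²·2.022² + 2·0.84·0.71·0.29·1.887·2.022 = 3.4587 (%²).
σ_p = √3.4587 = 1.860%.
VaR = 1.960 × 1.860% = 3.646%; on $50,000,000 that is $1,823,000.

$1,820,000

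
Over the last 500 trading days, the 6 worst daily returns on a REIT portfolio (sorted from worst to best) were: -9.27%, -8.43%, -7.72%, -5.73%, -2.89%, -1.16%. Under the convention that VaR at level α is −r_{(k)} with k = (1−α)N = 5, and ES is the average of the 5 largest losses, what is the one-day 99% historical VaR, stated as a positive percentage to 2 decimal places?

2.89%

k = 5; the 5th lowest return is -2.89%, so VaR = 2.89%.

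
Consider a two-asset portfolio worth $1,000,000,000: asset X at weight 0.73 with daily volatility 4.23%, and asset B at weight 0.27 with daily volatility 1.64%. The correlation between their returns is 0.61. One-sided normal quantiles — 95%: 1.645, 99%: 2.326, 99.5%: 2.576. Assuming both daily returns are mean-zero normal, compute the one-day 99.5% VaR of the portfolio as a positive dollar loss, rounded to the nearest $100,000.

$87,000,000

σ_p² = 0.73²·4.23² + 0.27²·1.64² + 2·0.61·0.73·0.27·4.23·1.64 = 11.3993 (%²).
σ_p = √11.3993 = 3.376%.
VaR = 2.576 × 3.376% = 8.697%; on $1,000,000,000 that is $86,970,000.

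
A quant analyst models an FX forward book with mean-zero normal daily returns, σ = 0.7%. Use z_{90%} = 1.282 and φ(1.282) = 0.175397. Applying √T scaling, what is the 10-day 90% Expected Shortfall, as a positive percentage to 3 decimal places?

3.883%

σ_{10d} = 0.7% × √10 = 2.214%.
ES multiplier = φ(z)/(1−α) = 0.175397/0.1 = 1.754.
ES = 2.214% × 1.754 = 3.883%.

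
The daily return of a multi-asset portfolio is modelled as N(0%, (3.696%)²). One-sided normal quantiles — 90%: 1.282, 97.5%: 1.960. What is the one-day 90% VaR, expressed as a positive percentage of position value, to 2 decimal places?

4.74%

VaR = z·σ = 1.282 × 3.696% = 4.738%.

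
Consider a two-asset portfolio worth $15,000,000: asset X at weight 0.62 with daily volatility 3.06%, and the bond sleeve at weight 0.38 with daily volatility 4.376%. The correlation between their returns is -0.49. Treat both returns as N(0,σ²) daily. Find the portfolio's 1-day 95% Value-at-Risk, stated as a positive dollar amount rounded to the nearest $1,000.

σ_p² = 0.62²·3.06² + 0.38²·4.376² + 2·-0.49·0.62·0.38·3.06·4.376 = 3.2728 (%²).
σ_p = √3.2728 = 1.809%.
At 95%, z = 1.645.
VaR = 1.645 × 1.809% = 2.976%; on $15,000,000 that is $446,400.

$446,000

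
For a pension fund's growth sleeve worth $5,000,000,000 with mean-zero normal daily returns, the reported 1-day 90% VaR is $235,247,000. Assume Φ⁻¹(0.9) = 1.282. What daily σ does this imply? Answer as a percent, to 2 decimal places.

VaR as a fraction: $235,247,000 / $5,000,000,000 = 4.705%.
σ = VaR / z = 4.705% / 1.282 = 3.670%.

3.67%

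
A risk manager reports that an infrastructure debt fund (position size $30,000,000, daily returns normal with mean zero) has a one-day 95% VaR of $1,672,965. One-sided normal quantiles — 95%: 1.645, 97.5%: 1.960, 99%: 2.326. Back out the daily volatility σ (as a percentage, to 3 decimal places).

3.390%

VaR as a fraction: $1,672,965 / $30,000,000 = 5.577%.
σ = VaR / z = 5.577% / 1.645 = 3.390%.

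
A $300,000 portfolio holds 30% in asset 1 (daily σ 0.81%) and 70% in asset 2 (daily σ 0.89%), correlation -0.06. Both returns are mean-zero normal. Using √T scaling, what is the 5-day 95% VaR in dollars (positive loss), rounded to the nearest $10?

σ_p = √(0.3²·0.81² + 0.7²·0.89² + 2·-0.06·0.3·0.7·0.81·0.89) = 0.655%.
σ_{5d} = 0.655% × √5 = 1.465%.
z(95%) = 1.645.
VaR = 1.645 × 1.465% = 2.410%; on $300,000 that is $7,230.

$7,230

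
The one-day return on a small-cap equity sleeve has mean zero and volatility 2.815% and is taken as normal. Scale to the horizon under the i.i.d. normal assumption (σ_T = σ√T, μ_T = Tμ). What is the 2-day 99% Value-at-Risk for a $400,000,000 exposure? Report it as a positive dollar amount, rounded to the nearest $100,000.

$37,000,000

At 99%, z = 2.326.
σ_{2d} = 2.815% × √2 = 3.981%.
VaR = 2.326 × 3.981% = 9.260%.
On $400,000,000: 0.09260 × $400,000,000 = $37,040,000.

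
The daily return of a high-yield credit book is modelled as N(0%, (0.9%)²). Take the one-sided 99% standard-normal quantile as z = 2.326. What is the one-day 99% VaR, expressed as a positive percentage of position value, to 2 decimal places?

VaR = z·σ = 2.326 × 0.9% = 2.093%.

2.09%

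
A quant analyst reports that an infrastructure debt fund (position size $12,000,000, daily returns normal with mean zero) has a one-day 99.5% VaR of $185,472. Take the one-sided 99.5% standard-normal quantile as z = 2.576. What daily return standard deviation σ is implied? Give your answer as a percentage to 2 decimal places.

VaR as a fraction: $185,472 / $12,000,000 = 1.546%.
σ = VaR / z = 1.546% / 2.576 = 0.600%.

0.60%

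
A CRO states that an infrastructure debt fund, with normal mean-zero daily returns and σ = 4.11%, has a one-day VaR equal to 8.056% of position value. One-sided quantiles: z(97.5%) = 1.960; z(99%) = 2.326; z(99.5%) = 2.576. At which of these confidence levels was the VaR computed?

Implied z = VaR/σ = 8.056 / 4.11 = 1.960.
This matches z(97.5%) = 1.960.

97.5%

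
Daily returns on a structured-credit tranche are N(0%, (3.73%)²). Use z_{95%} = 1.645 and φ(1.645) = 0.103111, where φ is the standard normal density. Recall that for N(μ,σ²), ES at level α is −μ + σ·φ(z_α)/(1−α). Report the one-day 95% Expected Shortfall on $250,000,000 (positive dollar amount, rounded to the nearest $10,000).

$19,230,000

Tail multiplier: φ(z)/(1−α) = 0.103111 / 0.05 = 2.062.
ES = 3.73% × 2.062 = 7.691%.
On $250,000,000: 0.07691 × $250,000,000 = $19,227,500.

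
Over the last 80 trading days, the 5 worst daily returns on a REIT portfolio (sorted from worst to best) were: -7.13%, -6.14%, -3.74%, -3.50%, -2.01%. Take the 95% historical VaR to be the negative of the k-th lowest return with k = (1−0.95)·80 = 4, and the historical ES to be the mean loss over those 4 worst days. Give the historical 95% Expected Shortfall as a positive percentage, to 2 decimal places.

5.13%

The 4 worst returns sum to -20.51%.
ES = −(-20.51%) / 4 = 5.1275% ≈ 5.13%.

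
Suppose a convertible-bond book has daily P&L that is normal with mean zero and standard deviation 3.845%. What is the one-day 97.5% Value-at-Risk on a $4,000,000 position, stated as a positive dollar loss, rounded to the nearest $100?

$301,400

At 97.5% one-sided, z = 1.960.
VaR = z·σ = 1.960 × 3.845% = 7.536%.
On $4,000,000: 0.07536 × $4,000,000 = $301,440.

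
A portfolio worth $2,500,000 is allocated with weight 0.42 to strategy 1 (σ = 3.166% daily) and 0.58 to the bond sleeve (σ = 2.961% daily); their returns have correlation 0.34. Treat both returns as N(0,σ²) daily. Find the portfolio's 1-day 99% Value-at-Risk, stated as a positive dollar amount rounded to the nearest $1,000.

$146,000

σ_p² = 0.42²·3.166² + 0.58²·2.961² + 2·0.34·0.42·0.58·3.166·2.961 = 6.2704 (%²).
σ_p = √6.2704 = 2.504%.
At 99%, z = 2.326.
VaR = 2.326 × 2.504% = 5.824%; on $2,500,000 that is $145,600.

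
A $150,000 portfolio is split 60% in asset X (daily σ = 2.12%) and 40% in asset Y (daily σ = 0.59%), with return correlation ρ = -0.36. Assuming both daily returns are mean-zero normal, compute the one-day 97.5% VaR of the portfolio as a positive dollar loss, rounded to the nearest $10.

$3,550

σ_p² = 0.6²·2.12² + 0.4²·0.59² + 2·-0.36·0.6·0.4·2.12·0.59 = 1.4575 (%²).
σ_p = √1.4575 = 1.207%.
At 97.5%, z = 1.960.
VaR = 1.960 × 1.207% = 2.366%; on $150,000 that is $3,549.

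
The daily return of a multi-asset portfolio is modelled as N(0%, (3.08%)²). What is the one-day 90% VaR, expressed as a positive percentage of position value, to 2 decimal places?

3.95%

At 90% one-sided, z = 1.282.
VaR = z·σ = 1.282 × 3.08% = 3.949%.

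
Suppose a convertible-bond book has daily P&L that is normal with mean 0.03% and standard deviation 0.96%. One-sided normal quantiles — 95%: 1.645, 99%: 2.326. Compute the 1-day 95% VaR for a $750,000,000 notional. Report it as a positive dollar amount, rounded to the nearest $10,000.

VaR = −μ + z·σ = −(0.03%) + 1.645 × 0.96% = 1.549%.
On $750,000,000: 0.01549 × $750,000,000 = $11,617,500.

$11,620,000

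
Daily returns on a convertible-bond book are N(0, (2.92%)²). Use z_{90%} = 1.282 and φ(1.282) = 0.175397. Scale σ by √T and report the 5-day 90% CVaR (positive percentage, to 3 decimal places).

σ_{5d} = 2.92% × √5 = 6.529%.
ES multiplier = φ(z)/(1−α) = 0.175397/0.1 = 1.754.
ES = 6.529% × 1.754 = 11.452%.

11.452%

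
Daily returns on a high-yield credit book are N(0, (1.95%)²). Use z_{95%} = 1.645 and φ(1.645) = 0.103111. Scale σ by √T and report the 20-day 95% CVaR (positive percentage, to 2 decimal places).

17.98%

σ_{20d} = 1.95% × √20 = 8.721%.
ES multiplier = φ(z)/(1−α) = 0.103111/0.05 = 2.062.
ES = 8.721% × 2.062 = 17.983%.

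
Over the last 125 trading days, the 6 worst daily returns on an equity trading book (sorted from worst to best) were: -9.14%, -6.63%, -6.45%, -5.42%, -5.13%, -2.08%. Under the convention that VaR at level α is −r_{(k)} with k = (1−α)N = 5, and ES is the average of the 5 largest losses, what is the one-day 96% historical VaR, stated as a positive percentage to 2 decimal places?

k = 5; the 5th lowest return is -5.13%, so VaR = 5.13%.

5.13%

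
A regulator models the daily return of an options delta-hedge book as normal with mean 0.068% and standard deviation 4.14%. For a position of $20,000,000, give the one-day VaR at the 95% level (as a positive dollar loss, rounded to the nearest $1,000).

At 95% one-sided, z = 1.645.
VaR = −μ + z·σ = −(0.068%) + 1.645 × 4.14% = 6.742%.
On $20,000,000: 0.06742 × $20,000,000 = $1,348,400.

$1,348,000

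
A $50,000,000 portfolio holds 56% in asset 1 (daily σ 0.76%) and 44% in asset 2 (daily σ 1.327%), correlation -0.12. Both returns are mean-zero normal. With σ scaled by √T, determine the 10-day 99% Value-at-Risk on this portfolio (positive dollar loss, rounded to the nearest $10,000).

σ_p = √(0.56²·0.76² + 0.44²·1.327² + 2·-0.12·0.56·0.44·0.76·1.327) = 0.680%.
σ_{10d} = 0.680% × √10 = 2.150%.
z(99%) = 2.326.
VaR = 2.326 × 2.150% = 5.001%; on $50,000,000 that is $2,500,500.

$2,500,000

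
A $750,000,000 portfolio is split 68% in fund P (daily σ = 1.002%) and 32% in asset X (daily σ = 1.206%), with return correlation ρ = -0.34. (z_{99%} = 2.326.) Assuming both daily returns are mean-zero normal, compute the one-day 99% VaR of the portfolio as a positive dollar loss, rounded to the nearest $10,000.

$11,500,000

σ_p² = 0.68²·1.002² + 0.32²·1.206² + 2·-0.34·0.68·0.32·1.002·1.206 = 0.4344 (%²).
σ_p = √0.4344 = 0.659%.
VaR = 2.326 × 0.659% = 1.533%; on $750,000,000 that is $11,497,500.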